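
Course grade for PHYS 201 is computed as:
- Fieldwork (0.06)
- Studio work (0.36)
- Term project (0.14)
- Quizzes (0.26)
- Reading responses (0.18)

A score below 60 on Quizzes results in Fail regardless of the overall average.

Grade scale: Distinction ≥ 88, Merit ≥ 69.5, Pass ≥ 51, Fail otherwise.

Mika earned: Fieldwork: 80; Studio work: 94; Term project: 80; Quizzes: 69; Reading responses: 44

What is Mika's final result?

Merit

Quizzes score 69 ≥ 60: minimum met.
Weighted total:
  Fieldwork 80 × 0.06 = 4.8
  Studio work 94 × 0.36 = 33.84
  Term project 80 × 0.14 = 11.2
  Quizzes 69 × 0.26 = 17.94
  Reading responses 44 × 0.18 = 7.92
Sum = 75.7
75.7 is ≥ 69.5 and < 88 → Merit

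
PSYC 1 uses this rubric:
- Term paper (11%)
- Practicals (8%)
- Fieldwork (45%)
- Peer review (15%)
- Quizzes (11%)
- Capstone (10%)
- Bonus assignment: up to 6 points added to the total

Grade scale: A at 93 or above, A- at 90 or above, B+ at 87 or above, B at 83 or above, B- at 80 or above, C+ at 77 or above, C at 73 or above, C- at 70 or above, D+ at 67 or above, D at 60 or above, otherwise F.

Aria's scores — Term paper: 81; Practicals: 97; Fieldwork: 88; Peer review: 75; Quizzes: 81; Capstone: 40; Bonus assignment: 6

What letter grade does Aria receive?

B

Weighted total:
  Term paper 81 × 0.11 = 8.91
  Practicals 97 × 0.08 = 7.76
  Fieldwork 88 × 0.45 = 39.6
  Peer review 75 × 0.15 = 11.25
  Quizzes 81 × 0.11 = 8.91
  Capstone 40 × 0.1 = 4
Sum = 80.43
Bonus assignment: 80.43 + 6 = 86.43
86.43 is ≥ 83 and < 87 → B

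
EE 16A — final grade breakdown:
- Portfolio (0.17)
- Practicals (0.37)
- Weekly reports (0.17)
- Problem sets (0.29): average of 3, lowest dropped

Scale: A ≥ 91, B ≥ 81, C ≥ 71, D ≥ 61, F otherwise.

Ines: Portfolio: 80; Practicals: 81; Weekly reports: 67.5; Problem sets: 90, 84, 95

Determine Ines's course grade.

B

Problem sets: drop 84 → average of remaining 2 = 185/2 = 92.5
Weighted total:
  Portfolio 80 × 0.17 = 13.6
  Practicals 81 × 0.37 = 29.97
  Weekly reports 67.5 × 0.17 = 11.475
  Problem sets 92.5 × 0.29 = 26.825
Sum = 81.87
81.87 is ≥ 81 and < 91 → B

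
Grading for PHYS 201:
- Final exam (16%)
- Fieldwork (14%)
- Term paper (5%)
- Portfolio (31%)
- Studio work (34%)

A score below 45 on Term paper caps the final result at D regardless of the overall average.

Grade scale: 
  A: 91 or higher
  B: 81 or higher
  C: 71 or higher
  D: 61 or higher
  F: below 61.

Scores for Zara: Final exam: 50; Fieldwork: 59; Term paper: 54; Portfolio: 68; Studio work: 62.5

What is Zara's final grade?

D

Term paper score 54 ≥ 45: minimum met.
Weighted total:
  Final exam 50 × 0.16 = 8
  Fieldwork 59 × 0.14 = 8.26
  Term paper 54 × 0.05 = 2.7
  Portfolio 68 × 0.31 = 21.08
  Studio work 62.5 × 0.34 = 21.25
Sum = 61.29
61.29 is ≥ 61 and < 71 → D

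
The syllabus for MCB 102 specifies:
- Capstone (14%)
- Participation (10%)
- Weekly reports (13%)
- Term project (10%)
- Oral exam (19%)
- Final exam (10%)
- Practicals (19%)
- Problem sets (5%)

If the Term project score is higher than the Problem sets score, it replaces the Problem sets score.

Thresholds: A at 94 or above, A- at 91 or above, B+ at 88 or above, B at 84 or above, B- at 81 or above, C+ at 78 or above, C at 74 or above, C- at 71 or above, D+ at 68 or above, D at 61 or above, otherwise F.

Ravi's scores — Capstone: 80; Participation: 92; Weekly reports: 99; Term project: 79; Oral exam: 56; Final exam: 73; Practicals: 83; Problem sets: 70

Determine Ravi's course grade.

Term project (79) > Problem sets (70), so Problem sets counts as 79.
Weighted total:
  Capstone 80 × 0.14 = 11.2
  Participation 92 × 0.1 = 9.2
  Weekly reports 99 × 0.13 = 12.87
  Term project 79 × 0.1 = 7.9
  Oral exam 56 × 0.19 = 10.64
  Final exam 73 × 0.1 = 7.3
  Practicals 83 × 0.19 = 15.77
  Problem sets 79 × 0.05 = 3.95
Sum = 78.83
78.83 is ≥ 78 and < 81 → C+

C+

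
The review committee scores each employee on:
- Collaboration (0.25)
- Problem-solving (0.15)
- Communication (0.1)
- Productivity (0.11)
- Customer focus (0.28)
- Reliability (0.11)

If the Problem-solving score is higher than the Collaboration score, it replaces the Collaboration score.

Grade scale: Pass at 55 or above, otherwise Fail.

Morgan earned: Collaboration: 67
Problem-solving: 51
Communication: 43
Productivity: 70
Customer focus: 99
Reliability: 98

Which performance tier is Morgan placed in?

Problem-solving (51) ≤ Collaboration (67), so Collaboration stays at 67.
Weighted total:
  Collaboration 67 × 0.25 = 16.75
  Problem-solving 51 × 0.15 = 7.65
  Communication 43 × 0.1 = 4.3
  Productivity 70 × 0.11 = 7.7
  Customer focus 99 × 0.28 = 27.72
  Reliability 98 × 0.11 = 10.78
Sum = 74.9
74.9 ≥ 55 → Pass

Pass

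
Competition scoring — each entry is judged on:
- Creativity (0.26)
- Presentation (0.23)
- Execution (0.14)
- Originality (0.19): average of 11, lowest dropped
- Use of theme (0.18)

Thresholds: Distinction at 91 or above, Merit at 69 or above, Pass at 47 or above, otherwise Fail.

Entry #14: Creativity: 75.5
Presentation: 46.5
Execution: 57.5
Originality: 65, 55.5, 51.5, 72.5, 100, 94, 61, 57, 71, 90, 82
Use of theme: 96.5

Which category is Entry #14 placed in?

Originality: drop 51.5 → average of remaining 10 = 748/10 = 74.8
Weighted total:
  Creativity 75.5 × 0.26 = 19.63
  Presentation 46.5 × 0.23 = 10.695
  Execution 57.5 × 0.14 = 8.05
  Originality 74.8 × 0.19 = 14.212
  Use of theme 96.5 × 0.18 = 17.37
Sum = 69.957
69.957 is ≥ 69 and < 91 → Merit

Merit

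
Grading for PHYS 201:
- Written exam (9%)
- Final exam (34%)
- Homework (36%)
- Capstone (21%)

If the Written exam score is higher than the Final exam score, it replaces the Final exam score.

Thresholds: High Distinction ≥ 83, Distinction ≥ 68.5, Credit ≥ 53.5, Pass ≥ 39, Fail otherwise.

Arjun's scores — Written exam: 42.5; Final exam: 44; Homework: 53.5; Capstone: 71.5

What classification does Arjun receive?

Pass

Written exam (42.5) ≤ Final exam (44), so Final exam stays at 44.
Weighted total:
  Written exam 42.5 × 0.09 = 3.825
  Final exam 44 × 0.34 = 14.96
  Homework 53.5 × 0.36 = 19.26
  Capstone 71.5 × 0.21 = 15.015
Sum = 53.06
53.06 is ≥ 39 and < 53.5 → Pass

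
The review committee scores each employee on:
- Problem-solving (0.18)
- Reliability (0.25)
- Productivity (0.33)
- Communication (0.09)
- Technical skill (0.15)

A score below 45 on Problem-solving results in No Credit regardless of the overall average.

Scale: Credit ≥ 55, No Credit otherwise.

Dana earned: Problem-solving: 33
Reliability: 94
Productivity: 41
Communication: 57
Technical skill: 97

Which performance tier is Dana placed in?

Problem-solving score 33 < 45: minimum not met.
Weighted total:
  Problem-solving 33 × 0.18 = 5.94
  Reliability 94 × 0.25 = 23.5
  Productivity 41 × 0.33 = 13.53
  Communication 57 × 0.09 = 5.13
  Technical skill 97 × 0.15 = 14.55
Sum = 62.65
Because the Problem-solving minimum was not met, the result is No Credit.

No Credit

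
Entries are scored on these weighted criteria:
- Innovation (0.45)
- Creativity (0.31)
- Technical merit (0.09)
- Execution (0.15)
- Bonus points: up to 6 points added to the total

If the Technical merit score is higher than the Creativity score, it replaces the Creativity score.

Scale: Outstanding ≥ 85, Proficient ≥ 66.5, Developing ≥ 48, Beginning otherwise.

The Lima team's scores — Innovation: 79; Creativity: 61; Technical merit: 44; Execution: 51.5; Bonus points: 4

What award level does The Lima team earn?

Proficient

Technical merit (44) ≤ Creativity (61), so Creativity stays at 61.
Weighted total:
  Innovation 79 × 0.45 = 35.55
  Creativity 61 × 0.31 = 18.91
  Technical merit 44 × 0.09 = 3.96
  Execution 51.5 × 0.15 = 7.725
Sum = 66.145
Bonus points: 66.145 + 4 = 70.145
70.145 is ≥ 66.5 and < 85 → Proficient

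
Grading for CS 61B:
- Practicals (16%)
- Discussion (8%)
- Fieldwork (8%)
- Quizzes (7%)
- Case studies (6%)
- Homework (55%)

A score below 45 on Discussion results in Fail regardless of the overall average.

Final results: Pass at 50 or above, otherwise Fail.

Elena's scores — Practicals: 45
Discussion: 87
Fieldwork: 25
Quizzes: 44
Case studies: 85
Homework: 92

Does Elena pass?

Pass

Discussion score 87 ≥ 45: minimum met.
Weighted total:
  Practicals 45 × 0.16 = 7.2
  Discussion 87 × 0.08 = 6.96
  Fieldwork 25 × 0.08 = 2
  Quizzes 44 × 0.07 = 3.08
  Case studies 85 × 0.06 = 5.1
  Homework 92 × 0.55 = 50.6
Sum = 74.94
74.94 ≥ 50 → Pass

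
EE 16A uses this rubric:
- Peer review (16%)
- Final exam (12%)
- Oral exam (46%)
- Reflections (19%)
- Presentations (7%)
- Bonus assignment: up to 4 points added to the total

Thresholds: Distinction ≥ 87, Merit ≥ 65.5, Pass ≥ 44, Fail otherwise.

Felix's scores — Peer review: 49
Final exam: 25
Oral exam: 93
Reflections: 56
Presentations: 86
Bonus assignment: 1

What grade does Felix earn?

Merit

Weighted total:
  Peer review 49 × 0.16 = 7.84
  Final exam 25 × 0.12 = 3
  Oral exam 93 × 0.46 = 42.78
  Reflections 56 × 0.19 = 10.64
  Presentations 86 × 0.07 = 6.02
Sum = 70.28
Bonus assignment: 70.28 + 1 = 71.28
71.28 is ≥ 65.5 and < 87 → Merit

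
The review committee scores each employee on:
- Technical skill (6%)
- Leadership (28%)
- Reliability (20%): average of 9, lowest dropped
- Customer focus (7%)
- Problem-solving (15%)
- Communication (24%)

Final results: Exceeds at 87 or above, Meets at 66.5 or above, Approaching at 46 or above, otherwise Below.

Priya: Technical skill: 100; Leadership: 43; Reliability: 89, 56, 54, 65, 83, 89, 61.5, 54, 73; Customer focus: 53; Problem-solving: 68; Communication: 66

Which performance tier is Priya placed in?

Reliability: drop 54 → average of remaining 8 = 570.5/8 = 71.3125
Weighted total:
  Technical skill 100 × 0.06 = 6
  Leadership 43 × 0.28 = 12.04
  Reliability 71.3125 × 0.2 = 14.2625
  Customer focus 53 × 0.07 = 3.71
  Problem-solving 68 × 0.15 = 10.2
  Communication 66 × 0.24 = 15.84
Sum = 62.0525
62.0525 is ≥ 46 and < 66.5 → Approaching

Approaching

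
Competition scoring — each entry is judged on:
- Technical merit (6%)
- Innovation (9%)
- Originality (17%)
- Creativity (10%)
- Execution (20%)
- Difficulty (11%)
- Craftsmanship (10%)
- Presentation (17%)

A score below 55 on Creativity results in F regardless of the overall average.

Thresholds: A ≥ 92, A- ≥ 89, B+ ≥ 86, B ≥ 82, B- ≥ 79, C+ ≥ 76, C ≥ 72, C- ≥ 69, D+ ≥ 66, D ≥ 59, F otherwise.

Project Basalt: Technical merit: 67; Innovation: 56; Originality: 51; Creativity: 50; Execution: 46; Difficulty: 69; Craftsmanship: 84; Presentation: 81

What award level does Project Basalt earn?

Creativity score 50 < 55: minimum not met.
Weighted total:
  Technical merit 67 × 0.06 = 4.02
  Innovation 56 × 0.09 = 5.04
  Originality 51 × 0.17 = 8.67
  Creativity 50 × 0.1 = 5
  Execution 46 × 0.2 = 9.2
  Difficulty 69 × 0.11 = 7.59
  Craftsmanship 84 × 0.1 = 8.4
  Presentation 81 × 0.17 = 13.77
Sum = 61.69
Because the Creativity minimum was not met, the result is F.

F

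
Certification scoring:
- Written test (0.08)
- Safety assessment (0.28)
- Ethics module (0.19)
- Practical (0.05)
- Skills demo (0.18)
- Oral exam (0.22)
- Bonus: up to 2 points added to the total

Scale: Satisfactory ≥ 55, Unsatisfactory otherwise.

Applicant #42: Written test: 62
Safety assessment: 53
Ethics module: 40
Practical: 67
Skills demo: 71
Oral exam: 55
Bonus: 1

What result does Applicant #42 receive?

Satisfactory

Weighted total:
  Written test 62 × 0.08 = 4.96
  Safety assessment 53 × 0.28 = 14.84
  Ethics module 40 × 0.19 = 7.6
  Practical 67 × 0.05 = 3.35
  Skills demo 71 × 0.18 = 12.78
  Oral exam 55 × 0.22 = 12.1
Sum = 55.63
Bonus: 55.63 + 1 = 56.63
56.63 ≥ 55 → Satisfactory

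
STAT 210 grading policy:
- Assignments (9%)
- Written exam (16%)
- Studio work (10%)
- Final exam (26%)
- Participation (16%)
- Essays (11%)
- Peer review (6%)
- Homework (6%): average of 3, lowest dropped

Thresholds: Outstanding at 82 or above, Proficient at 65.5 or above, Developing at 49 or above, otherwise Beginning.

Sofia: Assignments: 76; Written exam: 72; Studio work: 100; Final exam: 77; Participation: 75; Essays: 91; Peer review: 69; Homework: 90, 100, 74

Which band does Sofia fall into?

Homework: drop 74 → average of remaining 2 = 190/2 = 95
Weighted total:
  Assignments 76 × 0.09 = 6.84
  Written exam 72 × 0.16 = 11.52
  Studio work 100 × 0.1 = 10
  Final exam 77 × 0.26 = 20.02
  Participation 75 × 0.16 = 12
  Essays 91 × 0.11 = 10.01
  Peer review 69 × 0.06 = 4.14
  Homework 95 × 0.06 = 5.7
Sum = 80.23
80.23 is ≥ 65.5 and < 82 → Proficient

Proficient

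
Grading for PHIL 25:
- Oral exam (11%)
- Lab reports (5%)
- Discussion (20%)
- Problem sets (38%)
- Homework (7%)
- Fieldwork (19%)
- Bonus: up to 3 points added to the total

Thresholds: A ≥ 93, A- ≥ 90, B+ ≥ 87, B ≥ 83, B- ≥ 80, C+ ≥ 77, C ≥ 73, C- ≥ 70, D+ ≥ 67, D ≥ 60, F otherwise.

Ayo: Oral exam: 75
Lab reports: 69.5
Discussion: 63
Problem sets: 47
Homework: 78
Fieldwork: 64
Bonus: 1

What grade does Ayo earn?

D

Weighted total:
  Oral exam 75 × 0.11 = 8.25
  Lab reports 69.5 × 0.05 = 3.475
  Discussion 63 × 0.2 = 12.6
  Problem sets 47 × 0.38 = 17.86
  Homework 78 × 0.07 = 5.46
  Fieldwork 64 × 0.19 = 12.16
Sum = 59.805
Bonus: 59.805 + 1 = 60.805
60.805 is ≥ 60 and < 67 → D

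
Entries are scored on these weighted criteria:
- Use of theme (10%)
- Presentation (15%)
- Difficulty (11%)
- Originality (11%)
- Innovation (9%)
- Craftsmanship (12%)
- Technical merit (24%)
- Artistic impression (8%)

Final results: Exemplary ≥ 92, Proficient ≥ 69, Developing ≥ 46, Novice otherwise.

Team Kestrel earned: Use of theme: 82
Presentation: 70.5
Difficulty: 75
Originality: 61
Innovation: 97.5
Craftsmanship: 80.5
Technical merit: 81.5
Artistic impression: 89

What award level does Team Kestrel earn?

Proficient

Weighted total:
  Use of theme 82 × 0.1 = 8.2
  Presentation 70.5 × 0.15 = 10.575
  Difficulty 75 × 0.11 = 8.25
  Originality 61 × 0.11 = 6.71
  Innovation 97.5 × 0.09 = 8.775
  Craftsmanship 80.5 × 0.12 = 9.66
  Technical merit 81.5 × 0.24 = 19.56
  Artistic impression 89 × 0.08 = 7.12
Sum = 78.85
78.85 is ≥ 69 and < 92 → Proficient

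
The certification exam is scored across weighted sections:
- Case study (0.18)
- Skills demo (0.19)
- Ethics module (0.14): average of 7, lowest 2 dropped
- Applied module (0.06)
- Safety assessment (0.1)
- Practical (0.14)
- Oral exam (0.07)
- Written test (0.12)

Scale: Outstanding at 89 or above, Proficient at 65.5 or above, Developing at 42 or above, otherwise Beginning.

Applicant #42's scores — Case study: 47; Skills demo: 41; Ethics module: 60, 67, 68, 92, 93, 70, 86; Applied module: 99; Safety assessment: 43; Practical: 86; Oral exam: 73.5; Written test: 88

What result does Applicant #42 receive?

Proficient

Ethics module: drop 60, 67 → average of remaining 5 = 409/5 = 81.8
Weighted total:
  Case study 47 × 0.18 = 8.46
  Skills demo 41 × 0.19 = 7.79
  Ethics module 81.8 × 0.14 = 11.452
  Applied module 99 × 0.06 = 5.94
  Safety assessment 43 × 0.1 = 4.3
  Practical 86 × 0.14 = 12.04
  Oral exam 73.5 × 0.07 = 5.145
  Written test 88 × 0.12 = 10.56
Sum = 65.687
65.687 is ≥ 65.5 and < 89 → Proficient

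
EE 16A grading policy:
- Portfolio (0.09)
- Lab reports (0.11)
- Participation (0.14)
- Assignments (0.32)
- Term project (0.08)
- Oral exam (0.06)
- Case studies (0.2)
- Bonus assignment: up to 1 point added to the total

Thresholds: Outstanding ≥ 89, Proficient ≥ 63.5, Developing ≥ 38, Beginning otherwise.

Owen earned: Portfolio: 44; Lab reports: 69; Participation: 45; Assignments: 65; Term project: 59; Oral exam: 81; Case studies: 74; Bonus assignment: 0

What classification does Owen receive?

Weighted total:
  Portfolio 44 × 0.09 = 3.96
  Lab reports 69 × 0.11 = 7.59
  Participation 45 × 0.14 = 6.3
  Assignments 65 × 0.32 = 20.8
  Term project 59 × 0.08 = 4.72
  Oral exam 81 × 0.06 = 4.86
  Case studies 74 × 0.2 = 14.8
Sum = 63.03
Bonus assignment: 63.03 + 0 = 63.03
63.03 is ≥ 38 and < 63.5 → Developing

Developing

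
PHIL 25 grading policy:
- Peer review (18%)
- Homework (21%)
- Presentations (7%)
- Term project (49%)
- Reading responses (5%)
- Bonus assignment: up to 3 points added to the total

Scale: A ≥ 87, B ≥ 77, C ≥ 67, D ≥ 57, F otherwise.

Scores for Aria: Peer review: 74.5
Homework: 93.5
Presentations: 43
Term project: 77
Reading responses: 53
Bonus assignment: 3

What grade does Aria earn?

B

Weighted total:
  Peer review 74.5 × 0.18 = 13.41
  Homework 93.5 × 0.21 = 19.635
  Presentations 43 × 0.07 = 3.01
  Term project 77 × 0.49 = 37.73
  Reading responses 53 × 0.05 = 2.65
Sum = 76.435
Bonus assignment: 76.435 + 3 = 79.435
79.435 is ≥ 77 and < 87 → B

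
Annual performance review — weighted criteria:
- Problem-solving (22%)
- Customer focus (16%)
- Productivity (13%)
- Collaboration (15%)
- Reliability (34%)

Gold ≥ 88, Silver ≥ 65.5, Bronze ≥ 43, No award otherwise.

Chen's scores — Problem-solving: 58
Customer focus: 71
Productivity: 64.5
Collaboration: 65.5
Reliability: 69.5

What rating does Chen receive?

Silver

Weighted total:
  Problem-solving 58 × 0.22 = 12.76
  Customer focus 71 × 0.16 = 11.36
  Productivity 64.5 × 0.13 = 8.385
  Collaboration 65.5 × 0.15 = 9.825
  Reliability 69.5 × 0.34 = 23.63
Sum = 65.96
65.96 is ≥ 65.5 and < 88 → Silver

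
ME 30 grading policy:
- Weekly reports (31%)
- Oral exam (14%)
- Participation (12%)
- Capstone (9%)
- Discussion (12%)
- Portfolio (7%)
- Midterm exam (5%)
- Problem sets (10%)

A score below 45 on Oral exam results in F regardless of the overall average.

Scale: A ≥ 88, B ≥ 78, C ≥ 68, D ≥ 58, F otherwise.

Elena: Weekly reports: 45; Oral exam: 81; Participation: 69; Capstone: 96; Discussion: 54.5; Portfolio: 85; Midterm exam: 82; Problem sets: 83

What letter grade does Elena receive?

D

Oral exam score 81 ≥ 45: minimum met.
Weighted total:
  Weekly reports 45 × 0.31 = 13.95
  Oral exam 81 × 0.14 = 11.34
  Participation 69 × 0.12 = 8.28
  Capstone 96 × 0.09 = 8.64
  Discussion 54.5 × 0.12 = 6.54
  Portfolio 85 × 0.07 = 5.95
  Midterm exam 82 × 0.05 = 4.1
  Problem sets 83 × 0.1 = 8.3
Sum = 67.1
67.1 is ≥ 58 and < 68 → D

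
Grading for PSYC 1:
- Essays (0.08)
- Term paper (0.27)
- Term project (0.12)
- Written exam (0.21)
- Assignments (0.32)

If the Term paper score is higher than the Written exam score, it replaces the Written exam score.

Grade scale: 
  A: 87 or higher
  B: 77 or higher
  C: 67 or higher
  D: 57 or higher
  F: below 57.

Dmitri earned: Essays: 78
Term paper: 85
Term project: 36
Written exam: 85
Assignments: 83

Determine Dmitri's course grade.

B

Term paper (85) ≤ Written exam (85), so Written exam stays at 85.
Weighted total:
  Essays 78 × 0.08 = 6.24
  Term paper 85 × 0.27 = 22.95
  Term project 36 × 0.12 = 4.32
  Written exam 85 × 0.21 = 17.85
  Assignments 83 × 0.32 = 26.56
Sum = 77.92
77.92 is ≥ 77 and < 87 → B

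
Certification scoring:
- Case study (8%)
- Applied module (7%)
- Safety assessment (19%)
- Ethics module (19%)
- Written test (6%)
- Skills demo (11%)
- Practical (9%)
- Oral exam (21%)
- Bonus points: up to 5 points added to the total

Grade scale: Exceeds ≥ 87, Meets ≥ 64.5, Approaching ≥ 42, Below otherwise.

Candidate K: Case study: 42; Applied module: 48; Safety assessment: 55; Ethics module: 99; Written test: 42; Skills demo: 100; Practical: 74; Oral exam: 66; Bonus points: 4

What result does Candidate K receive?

Meets

Weighted total:
  Case study 42 × 0.08 = 3.36
  Applied module 48 × 0.07 = 3.36
  Safety assessment 55 × 0.19 = 10.45
  Ethics module 99 × 0.19 = 18.81
  Written test 42 × 0.06 = 2.52
  Skills demo 100 × 0.11 = 11
  Practical 74 × 0.09 = 6.66
  Oral exam 66 × 0.21 = 13.86
Sum = 70.02
Bonus points: 70.02 + 4 = 74.02
74.02 is ≥ 64.5 and < 87 → Meets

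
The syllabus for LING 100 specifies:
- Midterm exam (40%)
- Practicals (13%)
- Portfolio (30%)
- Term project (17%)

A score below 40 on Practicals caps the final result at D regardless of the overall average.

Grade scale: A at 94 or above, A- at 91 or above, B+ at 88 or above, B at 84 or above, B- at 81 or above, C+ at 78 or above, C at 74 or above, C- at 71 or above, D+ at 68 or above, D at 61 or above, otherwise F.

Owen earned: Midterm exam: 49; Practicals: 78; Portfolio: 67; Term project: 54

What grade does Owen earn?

Practicals score 78 ≥ 40: minimum met.
Weighted total:
  Midterm exam 49 × 0.4 = 19.6
  Practicals 78 × 0.13 = 10.14
  Portfolio 67 × 0.3 = 20.1
  Term project 54 × 0.17 = 9.18
Sum = 59.02
59.02 < 61 → F

F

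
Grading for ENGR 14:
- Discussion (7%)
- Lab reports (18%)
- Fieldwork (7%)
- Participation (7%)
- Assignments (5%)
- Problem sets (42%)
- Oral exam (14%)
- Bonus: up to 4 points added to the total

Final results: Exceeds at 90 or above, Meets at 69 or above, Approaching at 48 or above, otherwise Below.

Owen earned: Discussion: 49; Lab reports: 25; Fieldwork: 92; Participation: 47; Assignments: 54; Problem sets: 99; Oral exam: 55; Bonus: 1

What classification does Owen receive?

Weighted total:
  Discussion 49 × 0.07 = 3.43
  Lab reports 25 × 0.18 = 4.5
  Fieldwork 92 × 0.07 = 6.44
  Participation 47 × 0.07 = 3.29
  Assignments 54 × 0.05 = 2.7
  Problem sets 99 × 0.42 = 41.58
  Oral exam 55 × 0.14 = 7.7
Sum = 69.64
Bonus: 69.64 + 1 = 70.64
70.64 is ≥ 69 and < 90 → Meets

Meets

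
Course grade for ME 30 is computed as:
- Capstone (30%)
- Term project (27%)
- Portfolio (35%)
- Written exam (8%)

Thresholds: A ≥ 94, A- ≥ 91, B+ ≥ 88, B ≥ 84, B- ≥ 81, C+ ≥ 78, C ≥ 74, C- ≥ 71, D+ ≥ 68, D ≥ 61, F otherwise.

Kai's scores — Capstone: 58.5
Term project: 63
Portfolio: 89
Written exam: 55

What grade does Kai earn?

Weighted total:
  Capstone 58.5 × 0.3 = 17.55
  Term project 63 × 0.27 = 17.01
  Portfolio 89 × 0.35 = 31.15
  Written exam 55 × 0.08 = 4.4
Sum = 70.11
70.11 is ≥ 68 and < 71 → D+

D+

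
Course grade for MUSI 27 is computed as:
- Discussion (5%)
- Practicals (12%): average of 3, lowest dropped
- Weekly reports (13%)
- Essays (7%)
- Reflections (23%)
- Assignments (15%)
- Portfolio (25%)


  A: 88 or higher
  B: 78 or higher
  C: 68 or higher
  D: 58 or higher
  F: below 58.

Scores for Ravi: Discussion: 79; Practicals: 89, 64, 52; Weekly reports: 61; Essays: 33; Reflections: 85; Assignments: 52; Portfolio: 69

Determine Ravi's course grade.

Practicals: drop 52 → average of remaining 2 = 153/2 = 76.5
Weighted total:
  Discussion 79 × 0.05 = 3.95
  Practicals 76.5 × 0.12 = 9.18
  Weekly reports 61 × 0.13 = 7.93
  Essays 33 × 0.07 = 2.31
  Reflections 85 × 0.23 = 19.55
  Assignments 52 × 0.15 = 7.8
  Portfolio 69 × 0.25 = 17.25
Sum = 67.97
67.97 is ≥ 58 and < 68 → D

D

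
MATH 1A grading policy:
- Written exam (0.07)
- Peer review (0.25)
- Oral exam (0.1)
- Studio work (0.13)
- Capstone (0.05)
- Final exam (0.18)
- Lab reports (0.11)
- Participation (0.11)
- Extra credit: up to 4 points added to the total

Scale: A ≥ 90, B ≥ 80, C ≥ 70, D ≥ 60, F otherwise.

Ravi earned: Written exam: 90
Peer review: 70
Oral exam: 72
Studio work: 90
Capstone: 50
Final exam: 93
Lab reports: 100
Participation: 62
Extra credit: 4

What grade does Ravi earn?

B

Weighted total:
  Written exam 90 × 0.07 = 6.3
  Peer review 70 × 0.25 = 17.5
  Oral exam 72 × 0.1 = 7.2
  Studio work 90 × 0.13 = 11.7
  Capstone 50 × 0.05 = 2.5
  Final exam 93 × 0.18 = 16.74
  Lab reports 100 × 0.11 = 11
  Participation 62 × 0.11 = 6.82
Sum = 79.76
Extra credit: 79.76 + 4 = 83.76
83.76 is ≥ 80 and < 90 → B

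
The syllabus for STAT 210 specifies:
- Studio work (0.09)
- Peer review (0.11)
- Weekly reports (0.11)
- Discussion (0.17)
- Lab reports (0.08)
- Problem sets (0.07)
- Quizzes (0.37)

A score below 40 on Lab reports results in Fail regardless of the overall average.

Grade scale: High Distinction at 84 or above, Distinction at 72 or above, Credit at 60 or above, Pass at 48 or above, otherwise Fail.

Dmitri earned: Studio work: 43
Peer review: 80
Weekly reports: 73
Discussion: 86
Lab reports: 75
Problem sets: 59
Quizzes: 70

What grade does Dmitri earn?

Lab reports score 75 ≥ 40: minimum met.
Weighted total:
  Studio work 43 × 0.09 = 3.87
  Peer review 80 × 0.11 = 8.8
  Weekly reports 73 × 0.11 = 8.03
  Discussion 86 × 0.17 = 14.62
  Lab reports 75 × 0.08 = 6
  Problem sets 59 × 0.07 = 4.13
  Quizzes 70 × 0.37 = 25.9
Sum = 71.35
71.35 is ≥ 60 and < 72 → Credit

Credit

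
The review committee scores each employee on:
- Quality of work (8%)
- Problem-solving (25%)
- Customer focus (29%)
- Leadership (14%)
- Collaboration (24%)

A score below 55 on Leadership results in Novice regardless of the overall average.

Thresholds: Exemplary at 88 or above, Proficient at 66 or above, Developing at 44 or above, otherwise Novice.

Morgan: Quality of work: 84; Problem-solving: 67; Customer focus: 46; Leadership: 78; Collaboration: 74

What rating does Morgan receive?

Developing

Leadership score 78 ≥ 55: minimum met.
Weighted total:
  Quality of work 84 × 0.08 = 6.72
  Problem-solving 67 × 0.25 = 16.75
  Customer focus 46 × 0.29 = 13.34
  Leadership 78 × 0.14 = 10.92
  Collaboration 74 × 0.24 = 17.76
Sum = 65.49
65.49 is ≥ 44 and < 66 → Developing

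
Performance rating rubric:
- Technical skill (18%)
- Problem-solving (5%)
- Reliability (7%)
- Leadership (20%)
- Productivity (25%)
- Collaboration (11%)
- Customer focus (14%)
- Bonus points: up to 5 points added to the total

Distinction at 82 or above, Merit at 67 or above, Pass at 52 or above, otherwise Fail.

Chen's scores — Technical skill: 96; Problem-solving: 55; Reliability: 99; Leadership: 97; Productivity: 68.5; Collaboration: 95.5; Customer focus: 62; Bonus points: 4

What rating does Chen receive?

Weighted total:
  Technical skill 96 × 0.18 = 17.28
  Problem-solving 55 × 0.05 = 2.75
  Reliability 99 × 0.07 = 6.93
  Leadership 97 × 0.2 = 19.4
  Productivity 68.5 × 0.25 = 17.125
  Collaboration 95.5 × 0.11 = 10.505
  Customer focus 62 × 0.14 = 8.68
Sum = 82.67
Bonus points: 82.67 + 4 = 86.67
86.67 ≥ 82 → Distinction

Distinction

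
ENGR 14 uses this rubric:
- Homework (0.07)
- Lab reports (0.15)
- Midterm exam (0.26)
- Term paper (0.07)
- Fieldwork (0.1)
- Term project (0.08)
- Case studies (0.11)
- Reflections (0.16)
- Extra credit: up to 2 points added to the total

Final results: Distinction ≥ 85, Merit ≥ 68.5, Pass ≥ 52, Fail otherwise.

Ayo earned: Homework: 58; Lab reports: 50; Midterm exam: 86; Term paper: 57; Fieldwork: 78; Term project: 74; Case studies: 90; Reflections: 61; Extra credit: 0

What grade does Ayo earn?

Weighted total:
  Homework 58 × 0.07 = 4.06
  Lab reports 50 × 0.15 = 7.5
  Midterm exam 86 × 0.26 = 22.36
  Term paper 57 × 0.07 = 3.99
  Fieldwork 78 × 0.1 = 7.8
  Term project 74 × 0.08 = 5.92
  Case studies 90 × 0.11 = 9.9
  Reflections 61 × 0.16 = 9.76
Sum = 71.29
Extra credit: 71.29 + 0 = 71.29
71.29 is ≥ 68.5 and < 85 → Merit

Merit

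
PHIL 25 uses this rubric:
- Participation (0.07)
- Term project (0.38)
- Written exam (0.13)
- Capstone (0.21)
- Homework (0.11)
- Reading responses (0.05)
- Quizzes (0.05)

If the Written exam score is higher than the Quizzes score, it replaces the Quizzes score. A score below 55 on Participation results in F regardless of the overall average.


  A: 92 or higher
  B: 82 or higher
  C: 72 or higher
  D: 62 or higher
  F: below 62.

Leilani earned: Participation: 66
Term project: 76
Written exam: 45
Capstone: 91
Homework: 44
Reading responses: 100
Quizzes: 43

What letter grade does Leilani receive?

Written exam (45) > Quizzes (43), so Quizzes counts as 45.
Participation score 66 ≥ 55: minimum met.
Weighted total:
  Participation 66 × 0.07 = 4.62
  Term project 76 × 0.38 = 28.88
  Written exam 45 × 0.13 = 5.85
  Capstone 91 × 0.21 = 19.11
  Homework 44 × 0.11 = 4.84
  Reading responses 100 × 0.05 = 5
  Quizzes 45 × 0.05 = 2.25
Sum = 70.55
70.55 is ≥ 62 and < 72 → D

D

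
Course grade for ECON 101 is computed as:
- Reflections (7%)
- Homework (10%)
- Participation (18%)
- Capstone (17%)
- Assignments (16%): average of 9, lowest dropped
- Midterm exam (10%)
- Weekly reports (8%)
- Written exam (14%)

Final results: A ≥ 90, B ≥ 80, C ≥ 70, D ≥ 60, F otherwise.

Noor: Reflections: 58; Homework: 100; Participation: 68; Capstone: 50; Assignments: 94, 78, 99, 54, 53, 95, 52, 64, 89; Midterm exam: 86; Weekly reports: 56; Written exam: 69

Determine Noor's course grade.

Assignments: drop 52 → average of remaining 8 = 626/8 = 78.25
Weighted total:
  Reflections 58 × 0.07 = 4.06
  Homework 100 × 0.1 = 10
  Participation 68 × 0.18 = 12.24
  Capstone 50 × 0.17 = 8.5
  Assignments 78.25 × 0.16 = 12.52
  Midterm exam 86 × 0.1 = 8.6
  Weekly reports 56 × 0.08 = 4.48
  Written exam 69 × 0.14 = 9.66
Sum = 70.06
70.06 is ≥ 70 and < 80 → C

C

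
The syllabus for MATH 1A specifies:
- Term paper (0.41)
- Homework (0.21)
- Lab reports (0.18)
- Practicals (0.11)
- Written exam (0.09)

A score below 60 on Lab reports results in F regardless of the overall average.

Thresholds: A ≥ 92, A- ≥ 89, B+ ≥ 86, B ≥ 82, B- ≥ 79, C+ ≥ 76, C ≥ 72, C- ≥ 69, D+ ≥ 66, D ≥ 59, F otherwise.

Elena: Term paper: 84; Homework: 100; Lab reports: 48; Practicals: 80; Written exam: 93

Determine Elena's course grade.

Lab reports score 48 < 60: minimum not met.
Weighted total:
  Term paper 84 × 0.41 = 34.44
  Homework 100 × 0.21 = 21
  Lab reports 48 × 0.18 = 8.64
  Practicals 80 × 0.11 = 8.8
  Written exam 93 × 0.09 = 8.37
Sum = 81.25
Because the Lab reports minimum was not met, the result is F.

F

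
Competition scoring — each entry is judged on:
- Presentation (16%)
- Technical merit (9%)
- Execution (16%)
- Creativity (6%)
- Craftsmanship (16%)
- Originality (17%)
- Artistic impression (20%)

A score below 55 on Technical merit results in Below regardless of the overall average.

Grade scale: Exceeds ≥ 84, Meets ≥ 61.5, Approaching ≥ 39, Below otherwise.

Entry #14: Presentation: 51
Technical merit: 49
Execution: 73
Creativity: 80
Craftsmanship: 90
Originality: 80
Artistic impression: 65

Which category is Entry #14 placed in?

Technical merit score 49 < 55: minimum not met.
Weighted total:
  Presentation 51 × 0.16 = 8.16
  Technical merit 49 × 0.09 = 4.41
  Execution 73 × 0.16 = 11.68
  Creativity 80 × 0.06 = 4.8
  Craftsmanship 90 × 0.16 = 14.4
  Originality 80 × 0.17 = 13.6
  Artistic impression 65 × 0.2 = 13
Sum = 70.05
Because the Technical merit minimum was not met, the result is Below.

Below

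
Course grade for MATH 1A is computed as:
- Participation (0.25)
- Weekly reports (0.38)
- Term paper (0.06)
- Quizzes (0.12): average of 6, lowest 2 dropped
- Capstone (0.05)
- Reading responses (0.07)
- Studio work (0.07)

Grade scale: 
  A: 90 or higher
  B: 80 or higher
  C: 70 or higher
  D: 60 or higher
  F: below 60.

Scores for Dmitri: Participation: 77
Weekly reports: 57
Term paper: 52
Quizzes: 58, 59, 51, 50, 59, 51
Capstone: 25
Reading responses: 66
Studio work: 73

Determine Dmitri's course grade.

Quizzes: drop 50, 51 → average of remaining 4 = 227/4 = 56.75
Weighted total:
  Participation 77 × 0.25 = 19.25
  Weekly reports 57 × 0.38 = 21.66
  Term paper 52 × 0.06 = 3.12
  Quizzes 56.75 × 0.12 = 6.81
  Capstone 25 × 0.05 = 1.25
  Reading responses 66 × 0.07 = 4.62
  Studio work 73 × 0.07 = 5.11
Sum = 61.82
61.82 is ≥ 60 and < 70 → D

D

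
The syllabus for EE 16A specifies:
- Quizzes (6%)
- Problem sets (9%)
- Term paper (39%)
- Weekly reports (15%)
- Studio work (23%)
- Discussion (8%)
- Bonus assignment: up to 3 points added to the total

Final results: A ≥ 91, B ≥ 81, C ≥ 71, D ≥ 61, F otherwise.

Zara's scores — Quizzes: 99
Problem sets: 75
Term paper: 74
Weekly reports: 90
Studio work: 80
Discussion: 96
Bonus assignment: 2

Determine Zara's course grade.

B

Weighted total:
  Quizzes 99 × 0.06 = 5.94
  Problem sets 75 × 0.09 = 6.75
  Term paper 74 × 0.39 = 28.86
  Weekly reports 90 × 0.15 = 13.5
  Studio work 80 × 0.23 = 18.4
  Discussion 96 × 0.08 = 7.68
Sum = 81.13
Bonus assignment: 81.13 + 2 = 83.13
83.13 is ≥ 81 and < 91 → B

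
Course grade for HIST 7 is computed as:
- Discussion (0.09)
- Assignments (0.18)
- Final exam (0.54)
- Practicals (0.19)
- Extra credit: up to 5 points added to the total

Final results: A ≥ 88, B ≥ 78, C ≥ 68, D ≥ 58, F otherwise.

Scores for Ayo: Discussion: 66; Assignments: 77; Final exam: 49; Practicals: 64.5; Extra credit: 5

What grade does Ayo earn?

Weighted total:
  Discussion 66 × 0.09 = 5.94
  Assignments 77 × 0.18 = 13.86
  Final exam 49 × 0.54 = 26.46
  Practicals 64.5 × 0.19 = 12.255
Sum = 58.515
Extra credit: 58.515 + 5 = 63.515
63.515 is ≥ 58 and < 68 → D

D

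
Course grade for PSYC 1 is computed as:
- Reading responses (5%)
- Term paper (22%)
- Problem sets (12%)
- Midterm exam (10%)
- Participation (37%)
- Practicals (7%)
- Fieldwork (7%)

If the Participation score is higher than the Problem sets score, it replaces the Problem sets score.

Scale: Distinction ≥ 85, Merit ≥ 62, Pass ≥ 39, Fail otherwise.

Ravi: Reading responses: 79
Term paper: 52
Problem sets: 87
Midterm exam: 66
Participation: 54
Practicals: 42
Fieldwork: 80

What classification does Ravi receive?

Participation (54) ≤ Problem sets (87), so Problem sets stays at 87.
Weighted total:
  Reading responses 79 × 0.05 = 3.95
  Term paper 52 × 0.22 = 11.44
  Problem sets 87 × 0.12 = 10.44
  Midterm exam 66 × 0.1 = 6.6
  Participation 54 × 0.37 = 19.98
  Practicals 42 × 0.07 = 2.94
  Fieldwork 80 × 0.07 = 5.6
Sum = 60.95
60.95 is ≥ 39 and < 62 → Pass

Pass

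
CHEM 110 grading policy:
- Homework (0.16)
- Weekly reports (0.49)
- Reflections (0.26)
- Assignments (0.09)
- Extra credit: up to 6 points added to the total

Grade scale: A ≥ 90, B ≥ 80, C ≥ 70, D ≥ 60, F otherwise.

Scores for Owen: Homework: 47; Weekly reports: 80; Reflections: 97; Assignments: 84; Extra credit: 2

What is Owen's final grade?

Weighted total:
  Homework 47 × 0.16 = 7.52
  Weekly reports 80 × 0.49 = 39.2
  Reflections 97 × 0.26 = 25.22
  Assignments 84 × 0.09 = 7.56
Sum = 79.5
Extra credit: 79.5 + 2 = 81.5
81.5 is ≥ 80 and < 90 → B

B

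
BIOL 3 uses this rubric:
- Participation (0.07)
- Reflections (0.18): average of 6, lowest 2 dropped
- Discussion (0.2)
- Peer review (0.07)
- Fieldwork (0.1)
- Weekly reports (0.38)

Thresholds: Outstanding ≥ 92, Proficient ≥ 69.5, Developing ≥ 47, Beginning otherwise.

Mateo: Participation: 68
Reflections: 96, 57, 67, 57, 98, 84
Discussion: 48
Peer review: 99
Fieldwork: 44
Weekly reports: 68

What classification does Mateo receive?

Reflections: drop 57, 57 → average of remaining 4 = 345/4 = 86.25
Weighted total:
  Participation 68 × 0.07 = 4.76
  Reflections 86.25 × 0.18 = 15.525
  Discussion 48 × 0.2 = 9.6
  Peer review 99 × 0.07 = 6.93
  Fieldwork 44 × 0.1 = 4.4
  Weekly reports 68 × 0.38 = 25.84
Sum = 67.055
67.055 is ≥ 47 and < 69.5 → Developing

Developing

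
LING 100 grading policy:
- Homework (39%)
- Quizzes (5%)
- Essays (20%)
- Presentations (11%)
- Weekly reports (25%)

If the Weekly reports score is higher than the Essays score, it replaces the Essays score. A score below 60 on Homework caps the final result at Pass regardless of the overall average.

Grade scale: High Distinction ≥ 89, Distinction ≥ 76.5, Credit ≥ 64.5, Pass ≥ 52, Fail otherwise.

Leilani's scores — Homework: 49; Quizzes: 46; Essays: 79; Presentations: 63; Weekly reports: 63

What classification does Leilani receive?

Pass

Weekly reports (63) ≤ Essays (79), so Essays stays at 79.
Homework score 49 < 60: minimum not met.
Weighted total:
  Homework 49 × 0.39 = 19.11
  Quizzes 46 × 0.05 = 2.3
  Essays 79 × 0.2 = 15.8
  Presentations 63 × 0.11 = 6.93
  Weekly reports 63 × 0.25 = 15.75
Sum = 59.89
59.89 would be Pass; cap at Pass applies → Pass.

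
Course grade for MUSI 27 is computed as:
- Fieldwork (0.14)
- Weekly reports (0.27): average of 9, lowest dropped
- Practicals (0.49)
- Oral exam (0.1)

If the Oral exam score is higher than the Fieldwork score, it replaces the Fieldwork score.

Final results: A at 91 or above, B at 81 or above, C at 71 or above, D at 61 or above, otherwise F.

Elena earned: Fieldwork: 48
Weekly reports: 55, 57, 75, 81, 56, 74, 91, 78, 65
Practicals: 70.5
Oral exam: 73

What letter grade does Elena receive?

C

Weekly reports: drop 55 → average of remaining 8 = 577/8 = 72.125
Oral exam (73) > Fieldwork (48), so Fieldwork counts as 73.
Weighted total:
  Fieldwork 73 × 0.14 = 10.22
  Weekly reports 72.125 × 0.27 = 19.47375
  Practicals 70.5 × 0.49 = 34.545
  Oral exam 73 × 0.1 = 7.3
Sum = 71.53875
71.53875 is ≥ 71 and < 81 → C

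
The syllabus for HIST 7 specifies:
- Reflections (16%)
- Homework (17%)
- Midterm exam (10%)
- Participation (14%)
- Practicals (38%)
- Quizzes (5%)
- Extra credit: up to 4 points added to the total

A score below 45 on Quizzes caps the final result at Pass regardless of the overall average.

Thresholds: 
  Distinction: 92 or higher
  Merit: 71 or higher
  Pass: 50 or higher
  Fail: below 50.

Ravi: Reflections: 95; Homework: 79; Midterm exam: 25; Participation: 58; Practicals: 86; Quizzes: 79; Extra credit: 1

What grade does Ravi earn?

Quizzes score 79 ≥ 45: minimum met.
Weighted total:
  Reflections 95 × 0.16 = 15.2
  Homework 79 × 0.17 = 13.43
  Midterm exam 25 × 0.1 = 2.5
  Participation 58 × 0.14 = 8.12
  Practicals 86 × 0.38 = 32.68
  Quizzes 79 × 0.05 = 3.95
Sum = 75.88
Extra credit: 75.88 + 1 = 76.88
76.88 is ≥ 71 and < 92 → Merit

Merit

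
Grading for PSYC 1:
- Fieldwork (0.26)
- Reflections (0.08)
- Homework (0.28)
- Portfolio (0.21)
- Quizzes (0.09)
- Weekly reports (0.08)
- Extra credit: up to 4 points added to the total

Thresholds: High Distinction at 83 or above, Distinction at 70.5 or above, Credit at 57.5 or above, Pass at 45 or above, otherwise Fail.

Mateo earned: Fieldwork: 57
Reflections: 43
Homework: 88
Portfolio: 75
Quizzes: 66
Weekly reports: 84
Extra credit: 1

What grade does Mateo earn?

Weighted total:
  Fieldwork 57 × 0.26 = 14.82
  Reflections 43 × 0.08 = 3.44
  Homework 88 × 0.28 = 24.64
  Portfolio 75 × 0.21 = 15.75
  Quizzes 66 × 0.09 = 5.94
  Weekly reports 84 × 0.08 = 6.72
Sum = 71.31
Extra credit: 71.31 + 1 = 72.31
72.31 is ≥ 70.5 and < 83 → Distinction

Distinction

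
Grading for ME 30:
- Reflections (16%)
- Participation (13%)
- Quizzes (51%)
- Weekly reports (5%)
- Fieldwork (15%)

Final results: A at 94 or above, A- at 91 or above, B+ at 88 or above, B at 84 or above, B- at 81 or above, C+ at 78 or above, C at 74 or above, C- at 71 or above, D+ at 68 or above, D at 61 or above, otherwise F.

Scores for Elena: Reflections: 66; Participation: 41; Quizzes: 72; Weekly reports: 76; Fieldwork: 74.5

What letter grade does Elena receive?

Weighted total:
  Reflections 66 × 0.16 = 10.56
  Participation 41 × 0.13 = 5.33
  Quizzes 72 × 0.51 = 36.72
  Weekly reports 76 × 0.05 = 3.8
  Fieldwork 74.5 × 0.15 = 11.175
Sum = 67.585
67.585 is ≥ 61 and < 68 → D

D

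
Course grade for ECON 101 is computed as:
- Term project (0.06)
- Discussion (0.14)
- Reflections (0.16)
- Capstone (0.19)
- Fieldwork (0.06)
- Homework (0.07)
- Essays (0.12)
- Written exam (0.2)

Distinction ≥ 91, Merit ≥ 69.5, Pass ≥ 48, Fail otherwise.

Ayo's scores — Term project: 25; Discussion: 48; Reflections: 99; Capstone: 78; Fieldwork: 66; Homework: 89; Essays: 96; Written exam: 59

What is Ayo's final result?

Merit

Weighted total:
  Term project 25 × 0.06 = 1.5
  Discussion 48 × 0.14 = 6.72
  Reflections 99 × 0.16 = 15.84
  Capstone 78 × 0.19 = 14.82
  Fieldwork 66 × 0.06 = 3.96
  Homework 89 × 0.07 = 6.23
  Essays 96 × 0.12 = 11.52
  Written exam 59 × 0.2 = 11.8
Sum = 72.39
72.39 is ≥ 69.5 and < 91 → Merit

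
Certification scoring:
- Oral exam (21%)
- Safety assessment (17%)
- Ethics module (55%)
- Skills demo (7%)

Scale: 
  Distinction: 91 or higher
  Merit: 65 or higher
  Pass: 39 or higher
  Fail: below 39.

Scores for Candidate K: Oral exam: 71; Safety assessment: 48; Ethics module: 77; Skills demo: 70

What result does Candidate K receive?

Merit

Weighted total:
  Oral exam 71 × 0.21 = 14.91
  Safety assessment 48 × 0.17 = 8.16
  Ethics module 77 × 0.55 = 42.35
  Skills demo 70 × 0.07 = 4.9
Sum = 70.32
70.32 is ≥ 65 and < 91 → Merit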